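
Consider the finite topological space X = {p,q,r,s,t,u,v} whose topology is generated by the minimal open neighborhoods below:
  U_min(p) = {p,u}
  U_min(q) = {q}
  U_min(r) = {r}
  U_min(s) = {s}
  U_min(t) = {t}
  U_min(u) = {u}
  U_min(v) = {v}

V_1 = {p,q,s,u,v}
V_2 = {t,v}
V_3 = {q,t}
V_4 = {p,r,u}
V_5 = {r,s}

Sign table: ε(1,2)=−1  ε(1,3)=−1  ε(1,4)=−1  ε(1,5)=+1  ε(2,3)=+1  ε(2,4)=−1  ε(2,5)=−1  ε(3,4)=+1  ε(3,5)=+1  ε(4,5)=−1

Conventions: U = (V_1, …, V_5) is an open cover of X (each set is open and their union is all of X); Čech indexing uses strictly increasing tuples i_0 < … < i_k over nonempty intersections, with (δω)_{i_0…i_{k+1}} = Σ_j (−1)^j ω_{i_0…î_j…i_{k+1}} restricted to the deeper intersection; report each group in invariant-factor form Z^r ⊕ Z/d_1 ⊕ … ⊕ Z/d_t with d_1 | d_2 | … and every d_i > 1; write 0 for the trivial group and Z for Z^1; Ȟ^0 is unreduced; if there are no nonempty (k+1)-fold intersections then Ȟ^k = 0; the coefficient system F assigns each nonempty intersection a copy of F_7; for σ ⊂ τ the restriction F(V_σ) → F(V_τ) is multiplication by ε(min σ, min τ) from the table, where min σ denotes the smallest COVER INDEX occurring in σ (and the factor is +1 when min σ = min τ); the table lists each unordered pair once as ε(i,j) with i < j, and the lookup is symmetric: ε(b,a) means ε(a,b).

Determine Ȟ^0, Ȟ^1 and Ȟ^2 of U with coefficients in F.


Ȟ^0 = Z/7, Ȟ^1 = Z/7 ⊕ Z/7 and Ȟ^2 = 0

cover nerve:
  V12={v} V13={q} V14={p,u} V15={s} V23={t} V45={r}
C dims 5,6; δ0: rk_F7 4
Ȟ^0: (5−4)−0=1 ⇒ Z/7
Ȟ^1: (6−0)−4=2 ⇒ Z/7 ⊕ Z/7
Ȟ^2: (0−0)−0=0 ⇒ 0


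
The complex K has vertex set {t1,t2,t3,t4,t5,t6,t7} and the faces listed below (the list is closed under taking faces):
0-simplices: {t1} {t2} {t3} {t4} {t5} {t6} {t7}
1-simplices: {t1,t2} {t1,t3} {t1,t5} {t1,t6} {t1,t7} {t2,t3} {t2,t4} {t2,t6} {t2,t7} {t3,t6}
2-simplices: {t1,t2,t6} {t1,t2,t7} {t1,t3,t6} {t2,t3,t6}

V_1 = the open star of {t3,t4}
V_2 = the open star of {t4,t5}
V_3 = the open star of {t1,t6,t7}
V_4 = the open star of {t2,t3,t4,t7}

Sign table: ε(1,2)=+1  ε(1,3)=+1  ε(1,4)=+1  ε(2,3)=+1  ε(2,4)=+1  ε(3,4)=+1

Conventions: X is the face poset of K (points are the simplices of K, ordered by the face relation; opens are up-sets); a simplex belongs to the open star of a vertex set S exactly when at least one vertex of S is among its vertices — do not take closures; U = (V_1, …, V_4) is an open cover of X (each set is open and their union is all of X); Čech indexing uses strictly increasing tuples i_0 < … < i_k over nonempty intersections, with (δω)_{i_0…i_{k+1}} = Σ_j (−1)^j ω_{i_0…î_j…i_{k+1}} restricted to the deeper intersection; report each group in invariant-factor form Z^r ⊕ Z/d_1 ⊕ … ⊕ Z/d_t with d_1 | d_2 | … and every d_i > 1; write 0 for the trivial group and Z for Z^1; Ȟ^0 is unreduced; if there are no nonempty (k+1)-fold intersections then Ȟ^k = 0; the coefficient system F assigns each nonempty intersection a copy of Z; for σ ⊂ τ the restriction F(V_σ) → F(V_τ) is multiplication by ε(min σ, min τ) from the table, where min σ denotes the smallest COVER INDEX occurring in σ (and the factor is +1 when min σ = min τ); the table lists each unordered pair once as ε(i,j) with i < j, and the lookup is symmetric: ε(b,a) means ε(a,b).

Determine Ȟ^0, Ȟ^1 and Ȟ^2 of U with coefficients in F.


nonempty overlaps:
  V1={{t3},{t4},{t1,t3},{t2,t3},{t2,t4},{t3,t6},{t1,t3,t6},{t2,t3,t6}} V2={{t4},{t5},{t1,t5},{t2,t4}} V3={{t1},{t6},{t7},{t1,t2},{t1,t3},{t1,t5},{t1,t6},{t1,t7},{t2,t6},{t2,t7},{t3,t6},{t1,t2,t6},{t1,t2,t7},{t1,t3,t6},{t2,t3,t6}} V4={{t2},{t3},{t4},{t7},{t1,t2},{t1,t3},{t1,t7},{t2,t3},{t2,t4},{t2,t6},{t2,t7},{t3,t6},{t1,t2,t6},{t1,t2,t7},{t1,t3,t6},{t2,t3,t6}}
  V12={{t4},{t2,t4}} V13={{t1,t3},{t3,t6},{t1,t3,t6},{t2,t3,t6}} V14={{t3},{t4},{t1,t3},{t2,t3},{t2,t4},{t3,t6},{t1,t3,t6},{t2,t3,t6}} V23={{t1,t5}} V24={{t4},{t2,t4}} V34={{t7},{t1,t2},{t1,t3},{t1,t7},{t2,t6},{t2,t7},{t3,t6},{t1,t2,t6},{t1,t2,t7},{t1,t3,t6},{t2,t3,t6}}
  V124={{t4},{t2,t4}} V134={{t1,t3},{t3,t6},{t1,t3,t6},{t2,t3,t6}}
C dims 4,6,2; δ0: rk 3, SNF 1^3; δ1: rk 2, SNF 1^2
degree 0: 4−3−0 = 1 → Ȟ^0 ≅ Z
degree 1: 6−2−3 = 1 → Ȟ^1 ≅ Z
degree 2: 2−0−2 = 0 → Ȟ^2 ≅ 0

Ȟ^0 ≅ Z,  Ȟ^1 ≅ Z,  Ȟ^2 ≅ 0


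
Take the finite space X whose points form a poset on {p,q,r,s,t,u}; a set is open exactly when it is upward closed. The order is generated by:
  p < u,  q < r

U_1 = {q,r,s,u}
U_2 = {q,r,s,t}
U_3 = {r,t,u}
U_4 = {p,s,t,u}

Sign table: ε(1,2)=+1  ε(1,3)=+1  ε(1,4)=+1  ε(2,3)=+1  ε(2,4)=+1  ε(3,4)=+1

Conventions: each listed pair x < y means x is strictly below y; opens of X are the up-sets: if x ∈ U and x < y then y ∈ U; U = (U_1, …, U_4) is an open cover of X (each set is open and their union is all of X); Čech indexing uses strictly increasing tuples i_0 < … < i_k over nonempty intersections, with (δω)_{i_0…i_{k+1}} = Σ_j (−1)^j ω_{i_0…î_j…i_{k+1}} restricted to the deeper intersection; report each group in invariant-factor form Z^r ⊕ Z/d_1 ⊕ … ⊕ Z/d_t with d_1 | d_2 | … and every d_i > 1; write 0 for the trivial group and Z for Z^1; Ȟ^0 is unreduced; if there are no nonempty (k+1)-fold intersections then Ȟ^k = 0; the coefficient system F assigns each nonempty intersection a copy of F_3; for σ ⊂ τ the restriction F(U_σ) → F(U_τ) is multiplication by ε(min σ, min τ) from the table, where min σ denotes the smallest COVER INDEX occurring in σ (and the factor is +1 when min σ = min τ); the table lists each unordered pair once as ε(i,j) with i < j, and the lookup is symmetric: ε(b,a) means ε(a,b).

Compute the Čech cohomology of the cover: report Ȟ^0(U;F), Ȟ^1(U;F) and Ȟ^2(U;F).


Ȟ^0 ≅ Z/3, Ȟ^1 ≅ 0 and Ȟ^2 ≅ Z/3

nerve of the cover:
  U12={q,r,s} U13={r,u} U14={s,u} U23={r,t} U24={s,t} U34={t,u}
  U123={r} U124={s} U134={u} U234={t}
C dims 4,6,4; δ0: rk_F3 3; δ1: rk_F3 3
Ȟ^0 = (4 − 3) − 0 = 1, so Ȟ^0 ≅ Z/3
Ȟ^1 = (6 − 3) − 3 = 0, so Ȟ^1 ≅ 0
Ȟ^2 = (4 − 0) − 3 = 1, so Ȟ^2 ≅ Z/3


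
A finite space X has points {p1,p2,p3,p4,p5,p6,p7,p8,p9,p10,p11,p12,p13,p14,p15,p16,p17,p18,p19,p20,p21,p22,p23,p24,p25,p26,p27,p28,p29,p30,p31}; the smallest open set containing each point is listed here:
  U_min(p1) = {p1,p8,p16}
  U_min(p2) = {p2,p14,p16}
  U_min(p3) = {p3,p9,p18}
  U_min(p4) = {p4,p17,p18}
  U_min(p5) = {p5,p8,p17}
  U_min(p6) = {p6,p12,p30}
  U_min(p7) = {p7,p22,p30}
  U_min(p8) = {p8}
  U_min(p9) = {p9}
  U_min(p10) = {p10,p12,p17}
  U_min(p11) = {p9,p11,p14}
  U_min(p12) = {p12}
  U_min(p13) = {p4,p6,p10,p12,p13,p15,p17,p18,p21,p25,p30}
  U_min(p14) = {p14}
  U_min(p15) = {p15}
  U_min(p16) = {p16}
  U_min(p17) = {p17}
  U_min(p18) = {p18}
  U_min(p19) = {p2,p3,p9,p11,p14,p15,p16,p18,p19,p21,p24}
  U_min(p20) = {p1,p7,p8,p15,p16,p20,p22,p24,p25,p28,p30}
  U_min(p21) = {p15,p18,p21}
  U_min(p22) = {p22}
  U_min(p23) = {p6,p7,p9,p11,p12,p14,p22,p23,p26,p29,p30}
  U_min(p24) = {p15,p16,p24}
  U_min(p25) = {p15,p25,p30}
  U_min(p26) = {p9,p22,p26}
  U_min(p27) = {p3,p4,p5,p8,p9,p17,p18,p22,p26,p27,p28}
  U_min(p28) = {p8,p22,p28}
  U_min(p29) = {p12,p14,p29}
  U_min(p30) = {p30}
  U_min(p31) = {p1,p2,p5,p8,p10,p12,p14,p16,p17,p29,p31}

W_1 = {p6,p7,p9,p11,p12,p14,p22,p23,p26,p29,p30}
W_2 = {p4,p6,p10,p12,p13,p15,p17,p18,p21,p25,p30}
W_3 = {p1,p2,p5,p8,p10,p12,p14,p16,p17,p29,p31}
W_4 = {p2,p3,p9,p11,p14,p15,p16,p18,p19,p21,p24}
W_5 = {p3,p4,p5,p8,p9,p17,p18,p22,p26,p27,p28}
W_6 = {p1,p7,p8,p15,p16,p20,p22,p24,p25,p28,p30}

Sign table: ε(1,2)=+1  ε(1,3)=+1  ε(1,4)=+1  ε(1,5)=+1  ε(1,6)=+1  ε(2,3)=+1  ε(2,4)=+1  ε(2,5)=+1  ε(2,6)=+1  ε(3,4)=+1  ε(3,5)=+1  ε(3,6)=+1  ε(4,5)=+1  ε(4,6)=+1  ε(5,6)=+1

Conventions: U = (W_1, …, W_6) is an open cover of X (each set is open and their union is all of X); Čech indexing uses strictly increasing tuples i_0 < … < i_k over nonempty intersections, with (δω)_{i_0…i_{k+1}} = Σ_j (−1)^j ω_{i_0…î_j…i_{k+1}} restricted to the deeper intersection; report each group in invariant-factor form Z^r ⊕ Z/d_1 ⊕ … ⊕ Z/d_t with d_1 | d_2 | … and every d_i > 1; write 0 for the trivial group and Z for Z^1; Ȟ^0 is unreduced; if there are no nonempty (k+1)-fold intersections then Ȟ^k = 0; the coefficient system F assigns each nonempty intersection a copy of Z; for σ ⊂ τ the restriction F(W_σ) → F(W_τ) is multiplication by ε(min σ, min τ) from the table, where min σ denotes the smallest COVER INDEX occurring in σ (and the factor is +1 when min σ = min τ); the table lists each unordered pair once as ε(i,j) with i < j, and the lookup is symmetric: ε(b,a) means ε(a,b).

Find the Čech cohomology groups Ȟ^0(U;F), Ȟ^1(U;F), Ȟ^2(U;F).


cover nerve:
  W12={p6,p12,p30} W13={p12,p14,p29} W14={p9,p11,p14} W15={p9,p22,p26} W16={p7,p22,p30} W23={p10,p12,p17} W24={p15,p18,p21} W25={p4,p17,p18} W26={p15,p25,p30} W34={p2,p14,p16} W35={p5,p8,p17} W36={p1,p8,p16} W45={p3,p9,p18} W46={p15,p16,p24} W56={p8,p22,p28}
  W123={p12} W126={p30} W134={p14} W145={p9} W156={p22} W235={p17} W245={p18} W246={p15} W346={p16} W356={p8}
C dims 6,15,10; δ0: rk 5, SNF 1^5; δ1: rk 10, SNF 1^9·2
Ȟ^0: (6−5)−0=1 ⇒ Z
Ȟ^1: (15−10)−5=0 ⇒ 0
Ȟ^2: (10−0)−10=0 plus torsion [2] ⇒ Z/2

Ȟ^0(U;F) ≅ Z, Ȟ^1(U;F) ≅ 0 and Ȟ^2(U;F) ≅ Z/2


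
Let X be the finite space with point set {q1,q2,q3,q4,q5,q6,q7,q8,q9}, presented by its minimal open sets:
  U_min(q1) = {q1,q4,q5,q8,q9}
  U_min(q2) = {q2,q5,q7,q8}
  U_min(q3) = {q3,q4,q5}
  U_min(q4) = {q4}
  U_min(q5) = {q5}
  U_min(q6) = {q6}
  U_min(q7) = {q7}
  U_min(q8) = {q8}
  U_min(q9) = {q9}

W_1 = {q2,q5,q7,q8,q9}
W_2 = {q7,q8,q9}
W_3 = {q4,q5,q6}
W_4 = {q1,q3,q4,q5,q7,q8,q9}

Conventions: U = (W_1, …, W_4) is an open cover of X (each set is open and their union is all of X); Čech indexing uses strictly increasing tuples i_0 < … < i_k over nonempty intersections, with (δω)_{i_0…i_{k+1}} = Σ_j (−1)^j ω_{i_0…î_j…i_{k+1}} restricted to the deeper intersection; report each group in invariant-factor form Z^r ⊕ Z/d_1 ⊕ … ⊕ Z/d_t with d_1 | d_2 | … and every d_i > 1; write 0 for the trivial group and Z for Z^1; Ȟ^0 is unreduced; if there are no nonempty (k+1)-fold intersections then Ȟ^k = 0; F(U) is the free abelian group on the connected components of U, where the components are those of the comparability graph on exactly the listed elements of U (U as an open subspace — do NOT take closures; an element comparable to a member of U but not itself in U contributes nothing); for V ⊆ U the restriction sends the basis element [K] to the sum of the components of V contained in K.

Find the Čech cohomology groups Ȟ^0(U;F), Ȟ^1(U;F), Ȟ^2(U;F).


nonempty intersections:
  W12={q7,q8,q9} W13={q5} W14={q5,q7,q8,q9} W24={q7,q8,q9} W34={q4,q5}
  W124={q7,q8,q9} W134={q5}
components per intersection:
  W1: {q2,q5,q7,q8} {q9}
  W2: {q7} {q8} {q9}
  W3: {q4} {q5} {q6}
  W4: {q1,q3,q4,q5,q8,q9} {q7}
  W12: {q7} {q8} {q9}
  W13: {q5}
  W14: {q5} {q7} {q8} {q9}
  W24: {q7} {q8} {q9}
  W34: {q4} {q5}
  W124: {q7} {q8} {q9}
  W134: {q5}
C dims 10,13,4; δ0: rk 8, SNF 1^8; δ1: rk 4, SNF 1^4
Ȟ^0: (10−8)−0=2 ⇒ Z^2
Ȟ^1: (13−4)−8=1 ⇒ Z
Ȟ^2: (4−0)−4=0 ⇒ 0

Ȟ^0 ≅ Z^2, Ȟ^1 ≅ Z and Ȟ^2 ≅ 0


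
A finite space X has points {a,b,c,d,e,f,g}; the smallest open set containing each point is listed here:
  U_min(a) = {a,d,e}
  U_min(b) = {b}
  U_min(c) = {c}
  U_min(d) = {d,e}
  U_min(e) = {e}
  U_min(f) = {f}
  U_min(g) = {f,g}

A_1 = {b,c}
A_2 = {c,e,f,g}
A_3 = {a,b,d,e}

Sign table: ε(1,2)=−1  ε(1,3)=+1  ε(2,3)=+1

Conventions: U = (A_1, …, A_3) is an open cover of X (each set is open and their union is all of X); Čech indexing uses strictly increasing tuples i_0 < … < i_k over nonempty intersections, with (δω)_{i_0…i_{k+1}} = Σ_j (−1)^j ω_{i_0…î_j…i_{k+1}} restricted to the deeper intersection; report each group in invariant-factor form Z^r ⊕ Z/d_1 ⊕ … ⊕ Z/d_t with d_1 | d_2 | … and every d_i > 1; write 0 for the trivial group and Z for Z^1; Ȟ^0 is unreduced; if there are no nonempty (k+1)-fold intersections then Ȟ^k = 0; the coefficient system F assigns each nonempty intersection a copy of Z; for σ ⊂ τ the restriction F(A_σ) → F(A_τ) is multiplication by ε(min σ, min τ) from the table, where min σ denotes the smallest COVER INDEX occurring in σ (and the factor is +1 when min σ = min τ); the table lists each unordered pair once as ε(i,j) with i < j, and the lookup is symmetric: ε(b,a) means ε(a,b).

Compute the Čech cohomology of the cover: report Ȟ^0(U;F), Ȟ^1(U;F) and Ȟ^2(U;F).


nonempty intersections:
  A12={c} A13={b} A23={e}
C dims 3,3; δ0: rk 3, SNF 1^2·2
Ȟ^0: (3−3)−0=0 ⇒ 0
Ȟ^1: (3−0)−3=0 plus torsion [2] ⇒ Z/2
Ȟ^2: (0−0)−0=0 ⇒ 0

Ȟ^0(U;F) ≅ 0,  Ȟ^1(U;F) ≅ Z/2,  Ȟ^2(U;F) ≅ 0


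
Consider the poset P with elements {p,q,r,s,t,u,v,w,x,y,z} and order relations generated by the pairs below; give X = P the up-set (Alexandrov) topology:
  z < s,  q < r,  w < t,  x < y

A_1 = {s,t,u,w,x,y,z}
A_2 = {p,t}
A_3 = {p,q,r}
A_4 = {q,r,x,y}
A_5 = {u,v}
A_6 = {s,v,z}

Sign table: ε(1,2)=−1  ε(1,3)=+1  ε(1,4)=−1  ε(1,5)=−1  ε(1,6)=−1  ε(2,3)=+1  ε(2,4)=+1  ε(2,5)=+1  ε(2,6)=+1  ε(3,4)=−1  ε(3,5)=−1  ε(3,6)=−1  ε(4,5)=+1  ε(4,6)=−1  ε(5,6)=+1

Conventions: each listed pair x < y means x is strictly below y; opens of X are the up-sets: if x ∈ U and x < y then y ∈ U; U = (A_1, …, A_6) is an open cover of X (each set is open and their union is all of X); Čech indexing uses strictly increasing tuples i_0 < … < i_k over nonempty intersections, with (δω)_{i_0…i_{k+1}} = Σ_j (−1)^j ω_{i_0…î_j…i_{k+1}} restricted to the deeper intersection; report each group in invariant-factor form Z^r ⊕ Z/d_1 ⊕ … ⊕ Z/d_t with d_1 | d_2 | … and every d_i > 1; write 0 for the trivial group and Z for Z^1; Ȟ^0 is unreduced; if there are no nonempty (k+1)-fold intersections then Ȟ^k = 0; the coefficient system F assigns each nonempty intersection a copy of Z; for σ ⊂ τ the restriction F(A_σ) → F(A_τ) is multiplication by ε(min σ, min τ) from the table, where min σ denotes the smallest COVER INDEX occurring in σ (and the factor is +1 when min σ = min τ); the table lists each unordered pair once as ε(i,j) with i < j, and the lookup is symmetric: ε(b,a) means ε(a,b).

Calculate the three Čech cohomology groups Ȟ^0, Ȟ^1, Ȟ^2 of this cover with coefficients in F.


cover nerve:
  A12={t} A14={x,y} A15={u} A16={s,z} A23={p} A34={q,r} A56={v}
C dims 6,7; δ0: rk 6, SNF 1^5·2
Ȟ^0: (6−6)−0=0 ⇒ 0
Ȟ^1: (7−0)−6=1 plus torsion [2] ⇒ Z ⊕ Z/2
Ȟ^2: (0−0)−0=0 ⇒ 0

Ȟ^0 ≅ 0, Ȟ^1 ≅ Z ⊕ Z/2, Ȟ^2 ≅ 0


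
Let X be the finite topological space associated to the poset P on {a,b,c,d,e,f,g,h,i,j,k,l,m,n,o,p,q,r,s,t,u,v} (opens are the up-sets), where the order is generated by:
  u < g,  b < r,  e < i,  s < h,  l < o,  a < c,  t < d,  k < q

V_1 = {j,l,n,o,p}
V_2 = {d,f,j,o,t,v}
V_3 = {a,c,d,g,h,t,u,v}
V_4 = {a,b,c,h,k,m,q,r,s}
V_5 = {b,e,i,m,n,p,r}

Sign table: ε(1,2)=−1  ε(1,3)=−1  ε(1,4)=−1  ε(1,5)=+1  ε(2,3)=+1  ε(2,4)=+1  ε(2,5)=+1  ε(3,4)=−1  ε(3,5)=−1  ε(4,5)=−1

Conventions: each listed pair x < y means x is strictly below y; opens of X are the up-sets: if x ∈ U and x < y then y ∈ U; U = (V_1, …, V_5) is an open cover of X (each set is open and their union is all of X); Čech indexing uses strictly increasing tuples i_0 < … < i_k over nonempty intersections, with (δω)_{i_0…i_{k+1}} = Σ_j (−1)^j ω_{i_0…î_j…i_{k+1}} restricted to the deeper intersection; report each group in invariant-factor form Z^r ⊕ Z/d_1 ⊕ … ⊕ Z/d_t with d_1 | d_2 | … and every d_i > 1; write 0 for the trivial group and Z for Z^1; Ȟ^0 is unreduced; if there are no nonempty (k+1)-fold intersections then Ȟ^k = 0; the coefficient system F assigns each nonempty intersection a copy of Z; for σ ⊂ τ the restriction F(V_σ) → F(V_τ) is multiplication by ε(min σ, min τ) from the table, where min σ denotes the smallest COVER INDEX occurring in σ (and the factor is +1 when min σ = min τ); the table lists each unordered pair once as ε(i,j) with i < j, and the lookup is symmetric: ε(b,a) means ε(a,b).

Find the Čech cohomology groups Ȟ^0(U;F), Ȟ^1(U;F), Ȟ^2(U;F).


nerve of the cover:
  V12={j,o} V15={n,p} V23={d,t,v} V34={a,c,h} V45={b,m,r}
C dims 5,5; δ0: rk 5, SNF 1^4·2
Ȟ^0 = (5 − 5) − 0 = 0, so Ȟ^0 ≅ 0
Ȟ^1 = (5 − 0) − 5 = 0 plus torsion [2], so Ȟ^1 ≅ Z/2
Ȟ^2 = (0 − 0) − 0 = 0, so Ȟ^2 ≅ 0

Ȟ^0 = 0,  Ȟ^1 = Z/2,  Ȟ^2 = 0


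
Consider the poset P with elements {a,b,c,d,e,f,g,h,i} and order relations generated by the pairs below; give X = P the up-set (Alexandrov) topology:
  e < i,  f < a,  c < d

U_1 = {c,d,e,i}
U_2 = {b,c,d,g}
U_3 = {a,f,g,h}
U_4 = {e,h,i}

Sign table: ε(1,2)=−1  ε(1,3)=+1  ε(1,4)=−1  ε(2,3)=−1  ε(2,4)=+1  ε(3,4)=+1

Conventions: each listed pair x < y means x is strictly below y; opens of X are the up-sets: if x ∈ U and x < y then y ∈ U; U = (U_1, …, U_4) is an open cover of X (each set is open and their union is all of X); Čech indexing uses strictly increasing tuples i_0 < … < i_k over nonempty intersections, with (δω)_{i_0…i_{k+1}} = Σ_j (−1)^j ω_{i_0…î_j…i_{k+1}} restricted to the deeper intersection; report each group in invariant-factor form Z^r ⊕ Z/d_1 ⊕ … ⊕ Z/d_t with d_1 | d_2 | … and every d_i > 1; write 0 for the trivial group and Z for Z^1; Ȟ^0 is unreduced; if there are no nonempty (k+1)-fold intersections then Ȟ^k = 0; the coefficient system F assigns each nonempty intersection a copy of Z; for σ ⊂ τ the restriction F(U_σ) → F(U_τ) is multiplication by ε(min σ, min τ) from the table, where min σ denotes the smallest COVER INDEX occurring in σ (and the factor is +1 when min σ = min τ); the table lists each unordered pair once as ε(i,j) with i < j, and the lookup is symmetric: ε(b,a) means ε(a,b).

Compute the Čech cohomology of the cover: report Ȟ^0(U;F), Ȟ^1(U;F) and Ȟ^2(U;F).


nerve simplices:
  U12={c,d} U14={e,i} U23={g} U34={h}
C dims 4,4; δ0: rk 4, SNF 1^3·2
degree 0: 4−4−0 = 0 → Ȟ^0 ≅ 0
degree 1: 4−0−4 = 0 plus torsion [2] → Ȟ^1 ≅ Z/2
degree 2: 0−0−0 = 0 → Ȟ^2 ≅ 0

Ȟ^0 = 0, Ȟ^1 = Z/2, Ȟ^2 = 0


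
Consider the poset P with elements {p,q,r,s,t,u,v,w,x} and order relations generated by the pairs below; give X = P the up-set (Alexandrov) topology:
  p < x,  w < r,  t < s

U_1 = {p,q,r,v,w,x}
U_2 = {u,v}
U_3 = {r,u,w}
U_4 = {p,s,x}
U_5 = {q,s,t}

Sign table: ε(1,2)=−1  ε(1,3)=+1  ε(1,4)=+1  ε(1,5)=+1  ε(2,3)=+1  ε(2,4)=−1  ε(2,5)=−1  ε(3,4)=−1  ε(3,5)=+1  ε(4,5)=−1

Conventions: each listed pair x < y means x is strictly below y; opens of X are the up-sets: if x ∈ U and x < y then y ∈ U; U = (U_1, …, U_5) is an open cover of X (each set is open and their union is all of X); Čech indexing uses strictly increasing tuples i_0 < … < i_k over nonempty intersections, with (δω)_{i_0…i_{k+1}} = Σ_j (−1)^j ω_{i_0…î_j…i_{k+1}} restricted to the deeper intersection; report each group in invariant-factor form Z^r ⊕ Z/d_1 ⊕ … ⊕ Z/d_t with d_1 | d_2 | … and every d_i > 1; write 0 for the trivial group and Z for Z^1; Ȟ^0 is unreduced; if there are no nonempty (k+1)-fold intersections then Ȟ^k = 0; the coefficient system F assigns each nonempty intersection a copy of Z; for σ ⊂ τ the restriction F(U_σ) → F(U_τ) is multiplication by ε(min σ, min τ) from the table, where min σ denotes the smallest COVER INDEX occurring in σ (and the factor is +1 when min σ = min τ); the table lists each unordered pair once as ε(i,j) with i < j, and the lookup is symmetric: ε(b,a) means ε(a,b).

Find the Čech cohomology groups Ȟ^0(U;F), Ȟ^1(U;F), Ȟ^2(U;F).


cover nerve:
  U12={v} U13={r,w} U14={p,x} U15={q} U23={u} U45={s}
C dims 5,6; δ0: rk 5, SNF 1^4·2
Ȟ^0: (5−5)−0=0 ⇒ 0
Ȟ^1: (6−0)−5=1 plus torsion [2] ⇒ Z ⊕ Z/2
Ȟ^2: (0−0)−0=0 ⇒ 0

Ȟ^0(U;F) ≅ 0, Ȟ^1(U;F) ≅ Z ⊕ Z/2 and Ȟ^2(U;F) ≅ 0


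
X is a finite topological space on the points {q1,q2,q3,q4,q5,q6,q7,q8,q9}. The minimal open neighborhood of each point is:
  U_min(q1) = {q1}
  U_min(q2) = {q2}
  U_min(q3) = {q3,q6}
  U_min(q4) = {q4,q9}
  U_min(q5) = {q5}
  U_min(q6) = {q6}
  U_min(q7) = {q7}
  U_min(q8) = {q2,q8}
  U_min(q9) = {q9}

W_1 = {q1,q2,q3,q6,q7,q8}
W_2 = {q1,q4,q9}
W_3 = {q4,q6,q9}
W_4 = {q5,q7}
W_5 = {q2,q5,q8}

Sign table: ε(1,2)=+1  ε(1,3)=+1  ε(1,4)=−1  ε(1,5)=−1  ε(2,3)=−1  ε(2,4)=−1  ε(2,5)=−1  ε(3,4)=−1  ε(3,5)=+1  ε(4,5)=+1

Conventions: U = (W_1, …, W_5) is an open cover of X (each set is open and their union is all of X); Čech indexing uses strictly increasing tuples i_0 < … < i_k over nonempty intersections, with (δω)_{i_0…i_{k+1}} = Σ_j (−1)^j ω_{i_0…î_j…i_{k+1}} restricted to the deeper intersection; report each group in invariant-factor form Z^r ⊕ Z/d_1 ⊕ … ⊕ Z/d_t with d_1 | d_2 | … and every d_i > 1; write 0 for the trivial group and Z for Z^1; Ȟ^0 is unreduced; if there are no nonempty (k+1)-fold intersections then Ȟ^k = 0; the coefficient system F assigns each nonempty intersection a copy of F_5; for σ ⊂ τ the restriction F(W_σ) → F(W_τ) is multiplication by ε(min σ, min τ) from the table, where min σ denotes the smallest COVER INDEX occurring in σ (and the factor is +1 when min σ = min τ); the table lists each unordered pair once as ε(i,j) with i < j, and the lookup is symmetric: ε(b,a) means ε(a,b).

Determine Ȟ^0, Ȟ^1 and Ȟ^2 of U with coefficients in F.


Ȟ^0(U;F) ≅ 0; Ȟ^1(U;F) ≅ Z/5; Ȟ^2(U;F) ≅ 0

intersection data:
  W12={q1} W13={q6} W14={q7} W15={q2,q8} W23={q4,q9} W45={q5}
C dims 5,6; δ0: rk_F5 5
Ȟ^0 = (5 − 5) − 0 = 0, so Ȟ^0 ≅ 0
Ȟ^1 = (6 − 0) − 5 = 1, so Ȟ^1 ≅ Z/5
Ȟ^2 = (0 − 0) − 0 = 0, so Ȟ^2 ≅ 0


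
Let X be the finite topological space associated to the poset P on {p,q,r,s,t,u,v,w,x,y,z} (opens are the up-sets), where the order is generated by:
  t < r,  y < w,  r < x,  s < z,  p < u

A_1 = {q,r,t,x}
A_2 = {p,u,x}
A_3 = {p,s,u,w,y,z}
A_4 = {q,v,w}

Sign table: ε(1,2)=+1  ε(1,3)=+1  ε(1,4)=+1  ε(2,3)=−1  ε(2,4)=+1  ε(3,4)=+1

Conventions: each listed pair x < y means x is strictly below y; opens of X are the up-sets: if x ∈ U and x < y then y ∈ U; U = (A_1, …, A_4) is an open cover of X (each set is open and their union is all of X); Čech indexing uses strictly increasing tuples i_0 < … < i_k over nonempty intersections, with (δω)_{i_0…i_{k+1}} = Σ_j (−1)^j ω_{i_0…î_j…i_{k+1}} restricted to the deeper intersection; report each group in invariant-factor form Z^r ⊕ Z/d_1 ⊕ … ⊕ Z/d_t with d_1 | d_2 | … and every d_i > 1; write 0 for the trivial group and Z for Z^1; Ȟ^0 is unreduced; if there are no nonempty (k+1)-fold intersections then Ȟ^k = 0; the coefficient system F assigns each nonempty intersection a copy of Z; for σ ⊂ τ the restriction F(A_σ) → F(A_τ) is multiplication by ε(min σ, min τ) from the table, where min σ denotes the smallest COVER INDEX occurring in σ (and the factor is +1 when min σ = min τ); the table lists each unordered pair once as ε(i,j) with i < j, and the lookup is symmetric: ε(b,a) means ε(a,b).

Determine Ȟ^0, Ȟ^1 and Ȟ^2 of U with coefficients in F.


nonempty overlaps:
  A12={x} A14={q} A23={p,u} A34={w}
C dims 4,4; δ0: rk 4, SNF 1^3·2
degree 0: 4−4−0 = 0 → Ȟ^0 ≅ 0
degree 1: 4−0−4 = 0 plus torsion [2] → Ȟ^1 ≅ Z/2
degree 2: 0−0−0 = 0 → Ȟ^2 ≅ 0

Ȟ^0(U;F) ≅ 0, Ȟ^1(U;F) ≅ Z/2, Ȟ^2(U;F) ≅ 0


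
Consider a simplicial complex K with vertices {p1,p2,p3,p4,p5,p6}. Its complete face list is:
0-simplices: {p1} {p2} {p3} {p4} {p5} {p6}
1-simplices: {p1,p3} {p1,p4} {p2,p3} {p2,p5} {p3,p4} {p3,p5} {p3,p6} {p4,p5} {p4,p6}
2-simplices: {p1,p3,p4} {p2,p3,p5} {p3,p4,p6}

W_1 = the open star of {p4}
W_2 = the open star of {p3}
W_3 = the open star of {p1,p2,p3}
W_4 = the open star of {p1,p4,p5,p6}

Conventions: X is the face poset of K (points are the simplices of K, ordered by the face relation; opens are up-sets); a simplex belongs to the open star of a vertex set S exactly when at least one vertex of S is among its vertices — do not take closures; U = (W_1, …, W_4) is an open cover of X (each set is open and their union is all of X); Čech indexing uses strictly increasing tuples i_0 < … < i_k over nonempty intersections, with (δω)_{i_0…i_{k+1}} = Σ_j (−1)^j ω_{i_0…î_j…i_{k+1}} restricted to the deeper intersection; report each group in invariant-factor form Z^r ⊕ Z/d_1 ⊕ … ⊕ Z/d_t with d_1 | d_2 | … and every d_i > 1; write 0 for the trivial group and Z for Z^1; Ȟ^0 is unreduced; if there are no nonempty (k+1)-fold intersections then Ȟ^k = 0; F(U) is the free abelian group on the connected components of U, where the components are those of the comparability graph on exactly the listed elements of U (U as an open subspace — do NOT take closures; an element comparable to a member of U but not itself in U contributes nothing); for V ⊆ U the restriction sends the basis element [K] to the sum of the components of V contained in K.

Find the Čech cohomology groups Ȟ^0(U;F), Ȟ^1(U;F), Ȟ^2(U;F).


Ȟ^0 = Z, Ȟ^1 = Z, Ȟ^2 = 0

cover nerve:
  W1={{p4},{p1,p4},{p3,p4},{p4,p5},{p4,p6},{p1,p3,p4},{p3,p4,p6}} W2={{p3},{p1,p3},{p2,p3},{p3,p4},{p3,p5},{p3,p6},{p1,p3,p4},{p2,p3,p5},{p3,p4,p6}} W3={{p1},{p2},{p3},{p1,p3},{p1,p4},{p2,p3},{p2,p5},{p3,p4},{p3,p5},{p3,p6},{p1,p3,p4},{p2,p3,p5},{p3,p4,p6}} W4={{p1},{p4},{p5},{p6},{p1,p3},{p1,p4},{p2,p5},{p3,p4},{p3,p5},{p3,p6},{p4,p5},{p4,p6},{p1,p3,p4},{p2,p3,p5},{p3,p4,p6}}
  W12={{p3,p4},{p1,p3,p4},{p3,p4,p6}} W13={{p1,p4},{p3,p4},{p1,p3,p4},{p3,p4,p6}} W14={{p4},{p1,p4},{p3,p4},{p4,p5},{p4,p6},{p1,p3,p4},{p3,p4,p6}} W23={{p3},{p1,p3},{p2,p3},{p3,p4},{p3,p5},{p3,p6},{p1,p3,p4},{p2,p3,p5},{p3,p4,p6}} W24={{p1,p3},{p3,p4},{p3,p5},{p3,p6},{p1,p3,p4},{p2,p3,p5},{p3,p4,p6}} W34={{p1},{p1,p3},{p1,p4},{p2,p5},{p3,p4},{p3,p5},{p3,p6},{p1,p3,p4},{p2,p3,p5},{p3,p4,p6}}
  W123={{p3,p4},{p1,p3,p4},{p3,p4,p6}} W124={{p3,p4},{p1,p3,p4},{p3,p4,p6}} W134={{p1,p4},{p3,p4},{p1,p3,p4},{p3,p4,p6}} W234={{p1,p3},{p3,p4},{p3,p5},{p3,p6},{p1,p3,p4},{p2,p3,p5},{p3,p4,p6}}
  W1234={{p3,p4},{p1,p3,p4},{p3,p4,p6}}
components per intersection:
  W1: {{p4},{p1,p4},{p3,p4},{p4,p5},{p4,p6},{p1,p3,p4},{p3,p4,p6}}
  W2: {{p3},{p1,p3},{p2,p3},{p3,p4},{p3,p5},{p3,p6},{p1,p3,p4},{p2,p3,p5},{p3,p4,p6}}
  W3: {{p1},{p2},{p3},{p1,p3},{p1,p4},{p2,p3},{p2,p5},{p3,p4},{p3,p5},{p3,p6},{p1,p3,p4},{p2,p3,p5},{p3,p4,p6}}
  W4: {{p1},{p4},{p5},{p6},{p1,p3},{p1,p4},{p2,p5},{p3,p4},{p3,p5},{p3,p6},{p4,p5},{p4,p6},{p1,p3,p4},{p2,p3,p5},{p3,p4,p6}}
  W12: {{p3,p4},{p1,p3,p4},{p3,p4,p6}}
  W13: {{p1,p4},{p3,p4},{p1,p3,p4},{p3,p4,p6}}
  W14: {{p4},{p1,p4},{p3,p4},{p4,p5},{p4,p6},{p1,p3,p4},{p3,p4,p6}}
  W23: {{p3},{p1,p3},{p2,p3},{p3,p4},{p3,p5},{p3,p6},{p1,p3,p4},{p2,p3,p5},{p3,p4,p6}}
  W24: {{p1,p3},{p3,p4},{p3,p6},{p1,p3,p4},{p3,p4,p6}} {{p3,p5},{p2,p3,p5}}
  W34: {{p1},{p1,p3},{p1,p4},{p3,p4},{p3,p6},{p1,p3,p4},{p3,p4,p6}} {{p2,p5},{p3,p5},{p2,p3,p5}}
  W123: {{p3,p4},{p1,p3,p4},{p3,p4,p6}}
  W124: {{p3,p4},{p1,p3,p4},{p3,p4,p6}}
  W134: {{p1,p4},{p3,p4},{p1,p3,p4},{p3,p4,p6}}
  W234: {{p1,p3},{p3,p4},{p3,p6},{p1,p3,p4},{p3,p4,p6}} {{p3,p5},{p2,p3,p5}}
  W1234: {{p3,p4},{p1,p3,p4},{p3,p4,p6}}
C dims 4,8,5,1; δ0: rk 3, SNF 1^3; δ1: rk 4, SNF 1^4; δ2: rk 1, SNF 1^1
Ȟ^0: (4−3)−0=1 ⇒ Z
Ȟ^1: (8−4)−3=1 ⇒ Z
Ȟ^2: (5−1)−4=0 ⇒ 0


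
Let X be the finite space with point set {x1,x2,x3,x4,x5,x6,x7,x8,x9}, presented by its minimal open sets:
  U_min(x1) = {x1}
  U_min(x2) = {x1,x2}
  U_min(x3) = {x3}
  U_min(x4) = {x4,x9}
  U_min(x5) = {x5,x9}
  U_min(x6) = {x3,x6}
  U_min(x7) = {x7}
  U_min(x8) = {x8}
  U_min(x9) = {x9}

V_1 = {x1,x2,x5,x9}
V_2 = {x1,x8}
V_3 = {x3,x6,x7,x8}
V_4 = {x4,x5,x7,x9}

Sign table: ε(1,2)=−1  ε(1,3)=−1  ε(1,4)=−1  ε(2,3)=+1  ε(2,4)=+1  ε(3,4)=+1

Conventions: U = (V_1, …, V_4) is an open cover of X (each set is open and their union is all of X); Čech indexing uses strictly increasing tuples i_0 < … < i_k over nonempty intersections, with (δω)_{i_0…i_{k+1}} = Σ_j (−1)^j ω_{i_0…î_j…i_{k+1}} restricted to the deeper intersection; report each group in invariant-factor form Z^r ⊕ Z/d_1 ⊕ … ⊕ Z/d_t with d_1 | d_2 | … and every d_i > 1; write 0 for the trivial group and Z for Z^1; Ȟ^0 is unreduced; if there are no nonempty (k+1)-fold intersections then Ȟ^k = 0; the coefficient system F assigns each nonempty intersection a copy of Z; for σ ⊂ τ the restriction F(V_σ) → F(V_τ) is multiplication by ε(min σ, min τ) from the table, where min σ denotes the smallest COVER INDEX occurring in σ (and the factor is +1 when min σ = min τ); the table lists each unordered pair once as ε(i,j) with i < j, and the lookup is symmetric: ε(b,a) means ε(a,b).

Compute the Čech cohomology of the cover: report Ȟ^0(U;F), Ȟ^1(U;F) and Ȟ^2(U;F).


Ȟ^0(U;F) ≅ Z,  Ȟ^1(U;F) ≅ Z,  Ȟ^2(U;F) ≅ 0

cover nerve:
  V12={x1} V14={x5,x9} V23={x8} V34={x7}
C dims 4,4; δ0: rk 3, SNF 1^3
Ȟ^0: (4−3)−0=1 ⇒ Z
Ȟ^1: (4−0)−3=1 ⇒ Z
Ȟ^2: (0−0)−0=0 ⇒ 0


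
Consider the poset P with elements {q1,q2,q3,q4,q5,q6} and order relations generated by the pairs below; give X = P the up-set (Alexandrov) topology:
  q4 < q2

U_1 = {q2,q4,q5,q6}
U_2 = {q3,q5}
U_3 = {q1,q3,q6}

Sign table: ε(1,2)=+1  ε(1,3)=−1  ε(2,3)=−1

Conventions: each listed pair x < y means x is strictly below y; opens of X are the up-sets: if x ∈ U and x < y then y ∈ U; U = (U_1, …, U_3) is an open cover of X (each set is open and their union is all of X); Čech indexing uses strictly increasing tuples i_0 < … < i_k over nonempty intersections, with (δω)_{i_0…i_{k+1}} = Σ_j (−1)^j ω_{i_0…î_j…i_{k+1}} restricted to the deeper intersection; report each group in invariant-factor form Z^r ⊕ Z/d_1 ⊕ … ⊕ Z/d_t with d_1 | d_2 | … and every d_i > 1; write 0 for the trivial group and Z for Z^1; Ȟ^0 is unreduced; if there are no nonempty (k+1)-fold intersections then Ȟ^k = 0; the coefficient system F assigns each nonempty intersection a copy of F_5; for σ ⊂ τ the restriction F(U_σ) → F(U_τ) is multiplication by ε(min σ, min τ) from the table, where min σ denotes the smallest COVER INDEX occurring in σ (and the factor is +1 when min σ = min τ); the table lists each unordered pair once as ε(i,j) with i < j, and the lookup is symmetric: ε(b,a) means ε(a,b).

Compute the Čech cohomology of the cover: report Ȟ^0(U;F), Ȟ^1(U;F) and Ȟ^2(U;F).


Ȟ^0 = Z/5; Ȟ^1 = Z/5; Ȟ^2 = 0

intersection data:
  U12={q5} U13={q6} U23={q3}
C dims 3,3; δ0: rk_F5 2
Ȟ^0 = (3 − 2) − 0 = 1, so Ȟ^0 ≅ Z/5
Ȟ^1 = (3 − 0) − 2 = 1, so Ȟ^1 ≅ Z/5
Ȟ^2 = (0 − 0) − 0 = 0, so Ȟ^2 ≅ 0


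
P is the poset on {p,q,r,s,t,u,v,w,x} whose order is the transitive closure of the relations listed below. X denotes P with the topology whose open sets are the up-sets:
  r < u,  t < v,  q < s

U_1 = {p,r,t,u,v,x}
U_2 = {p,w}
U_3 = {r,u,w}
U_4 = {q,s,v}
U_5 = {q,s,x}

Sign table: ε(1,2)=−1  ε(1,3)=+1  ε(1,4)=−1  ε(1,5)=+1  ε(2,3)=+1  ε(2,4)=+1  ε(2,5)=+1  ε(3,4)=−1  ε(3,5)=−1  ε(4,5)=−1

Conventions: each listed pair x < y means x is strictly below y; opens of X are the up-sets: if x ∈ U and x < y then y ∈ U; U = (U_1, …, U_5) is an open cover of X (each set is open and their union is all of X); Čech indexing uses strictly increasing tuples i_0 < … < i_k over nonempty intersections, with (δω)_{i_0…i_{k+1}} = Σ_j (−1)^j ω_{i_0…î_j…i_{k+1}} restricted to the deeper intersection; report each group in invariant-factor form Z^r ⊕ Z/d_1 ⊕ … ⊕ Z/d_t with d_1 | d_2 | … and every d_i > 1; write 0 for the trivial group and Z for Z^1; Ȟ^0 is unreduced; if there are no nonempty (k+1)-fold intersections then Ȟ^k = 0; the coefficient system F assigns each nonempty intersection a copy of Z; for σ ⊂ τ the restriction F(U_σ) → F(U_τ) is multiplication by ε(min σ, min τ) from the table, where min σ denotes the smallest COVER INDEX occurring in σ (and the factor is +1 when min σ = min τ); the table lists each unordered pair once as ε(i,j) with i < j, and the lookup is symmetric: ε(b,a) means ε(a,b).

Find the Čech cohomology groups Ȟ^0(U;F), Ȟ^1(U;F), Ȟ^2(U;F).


Ȟ^0 = 0, Ȟ^1 = Z ⊕ Z/2 and Ȟ^2 = 0

cover nerve:
  U12={p} U13={r,u} U14={v} U15={x} U23={w} U45={q,s}
C dims 5,6; δ0: rk 5, SNF 1^4·2
Ȟ^0: (5−5)−0=0 ⇒ 0
Ȟ^1: (6−0)−5=1 plus torsion [2] ⇒ Z ⊕ Z/2
Ȟ^2: (0−0)−0=0 ⇒ 0


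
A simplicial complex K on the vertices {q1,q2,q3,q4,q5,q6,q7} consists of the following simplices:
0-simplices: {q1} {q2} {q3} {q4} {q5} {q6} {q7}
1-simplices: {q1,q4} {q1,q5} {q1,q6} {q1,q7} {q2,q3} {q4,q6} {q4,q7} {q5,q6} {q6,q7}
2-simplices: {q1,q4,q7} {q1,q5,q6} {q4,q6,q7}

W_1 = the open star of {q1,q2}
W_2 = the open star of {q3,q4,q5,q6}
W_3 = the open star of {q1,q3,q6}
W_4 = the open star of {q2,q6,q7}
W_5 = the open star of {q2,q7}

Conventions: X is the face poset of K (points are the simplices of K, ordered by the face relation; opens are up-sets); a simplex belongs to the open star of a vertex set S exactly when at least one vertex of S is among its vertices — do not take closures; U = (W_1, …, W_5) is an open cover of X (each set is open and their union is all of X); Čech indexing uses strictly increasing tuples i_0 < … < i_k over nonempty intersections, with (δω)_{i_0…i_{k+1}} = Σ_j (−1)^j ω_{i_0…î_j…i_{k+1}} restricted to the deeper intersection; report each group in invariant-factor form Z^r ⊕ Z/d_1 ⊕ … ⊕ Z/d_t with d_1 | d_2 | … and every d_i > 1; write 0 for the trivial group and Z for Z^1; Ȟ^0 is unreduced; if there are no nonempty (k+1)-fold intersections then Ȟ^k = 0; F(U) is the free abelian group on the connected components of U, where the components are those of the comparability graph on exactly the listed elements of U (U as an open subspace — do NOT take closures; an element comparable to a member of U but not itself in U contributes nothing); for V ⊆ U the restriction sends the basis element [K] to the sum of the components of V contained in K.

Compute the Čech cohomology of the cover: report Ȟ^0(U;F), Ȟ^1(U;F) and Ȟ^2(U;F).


nerve simplices:
  W1={{q1},{q2},{q1,q4},{q1,q5},{q1,q6},{q1,q7},{q2,q3},{q1,q4,q7},{q1,q5,q6}} W2={{q3},{q4},{q5},{q6},{q1,q4},{q1,q5},{q1,q6},{q2,q3},{q4,q6},{q4,q7},{q5,q6},{q6,q7},{q1,q4,q7},{q1,q5,q6},{q4,q6,q7}} W3={{q1},{q3},{q6},{q1,q4},{q1,q5},{q1,q6},{q1,q7},{q2,q3},{q4,q6},{q5,q6},{q6,q7},{q1,q4,q7},{q1,q5,q6},{q4,q6,q7}} W4={{q2},{q6},{q7},{q1,q6},{q1,q7},{q2,q3},{q4,q6},{q4,q7},{q5,q6},{q6,q7},{q1,q4,q7},{q1,q5,q6},{q4,q6,q7}} W5={{q2},{q7},{q1,q7},{q2,q3},{q4,q7},{q6,q7},{q1,q4,q7},{q4,q6,q7}}
  W12={{q1,q4},{q1,q5},{q1,q6},{q2,q3},{q1,q4,q7},{q1,q5,q6}} W13={{q1},{q1,q4},{q1,q5},{q1,q6},{q1,q7},{q2,q3},{q1,q4,q7},{q1,q5,q6}} W14={{q2},{q1,q6},{q1,q7},{q2,q3},{q1,q4,q7},{q1,q5,q6}} W15={{q2},{q1,q7},{q2,q3},{q1,q4,q7}} W23={{q3},{q6},{q1,q4},{q1,q5},{q1,q6},{q2,q3},{q4,q6},{q5,q6},{q6,q7},{q1,q4,q7},{q1,q5,q6},{q4,q6,q7}} W24={{q6},{q1,q6},{q2,q3},{q4,q6},{q4,q7},{q5,q6},{q6,q7},{q1,q4,q7},{q1,q5,q6},{q4,q6,q7}} W25={{q2,q3},{q4,q7},{q6,q7},{q1,q4,q7},{q4,q6,q7}} W34={{q6},{q1,q6},{q1,q7},{q2,q3},{q4,q6},{q5,q6},{q6,q7},{q1,q4,q7},{q1,q5,q6},{q4,q6,q7}} W35={{q1,q7},{q2,q3},{q6,q7},{q1,q4,q7},{q4,q6,q7}} W45={{q2},{q7},{q1,q7},{q2,q3},{q4,q7},{q6,q7},{q1,q4,q7},{q4,q6,q7}}
  W123={{q1,q4},{q1,q5},{q1,q6},{q2,q3},{q1,q4,q7},{q1,q5,q6}} W124={{q1,q6},{q2,q3},{q1,q4,q7},{q1,q5,q6}} W125={{q2,q3},{q1,q4,q7}} W134={{q1,q6},{q1,q7},{q2,q3},{q1,q4,q7},{q1,q5,q6}} W135={{q1,q7},{q2,q3},{q1,q4,q7}} W145={{q2},{q1,q7},{q2,q3},{q1,q4,q7}} W234={{q6},{q1,q6},{q2,q3},{q4,q6},{q5,q6},{q6,q7},{q1,q4,q7},{q1,q5,q6},{q4,q6,q7}} W235={{q2,q3},{q6,q7},{q1,q4,q7},{q4,q6,q7}} W245={{q2,q3},{q4,q7},{q6,q7},{q1,q4,q7},{q4,q6,q7}} W345={{q1,q7},{q2,q3},{q6,q7},{q1,q4,q7},{q4,q6,q7}}
  W1234={{q1,q6},{q2,q3},{q1,q4,q7},{q1,q5,q6}} W1235={{q2,q3},{q1,q4,q7}} W1245={{q2,q3},{q1,q4,q7}} W1345={{q1,q7},{q2,q3},{q1,q4,q7}} W2345={{q2,q3},{q6,q7},{q1,q4,q7},{q4,q6,q7}}
  W12345={{q2,q3},{q1,q4,q7}}
components per intersection:
  W1: {{q1},{q1,q4},{q1,q5},{q1,q6},{q1,q7},{q1,q4,q7},{q1,q5,q6}} {{q2},{q2,q3}}
  W2: {{q3},{q2,q3}} {{q4},{q5},{q6},{q1,q4},{q1,q5},{q1,q6},{q4,q6},{q4,q7},{q5,q6},{q6,q7},{q1,q4,q7},{q1,q5,q6},{q4,q6,q7}}
  W3: {{q1},{q6},{q1,q4},{q1,q5},{q1,q6},{q1,q7},{q4,q6},{q5,q6},{q6,q7},{q1,q4,q7},{q1,q5,q6},{q4,q6,q7}} {{q3},{q2,q3}}
  W4: {{q2},{q2,q3}} {{q6},{q7},{q1,q6},{q1,q7},{q4,q6},{q4,q7},{q5,q6},{q6,q7},{q1,q4,q7},{q1,q5,q6},{q4,q6,q7}}
  W5: {{q2},{q2,q3}} {{q7},{q1,q7},{q4,q7},{q6,q7},{q1,q4,q7},{q4,q6,q7}}
  W12: {{q1,q4},{q1,q4,q7}} {{q1,q5},{q1,q6},{q1,q5,q6}} {{q2,q3}}
  W13: {{q1},{q1,q4},{q1,q5},{q1,q6},{q1,q7},{q1,q4,q7},{q1,q5,q6}} {{q2,q3}}
  W14: {{q2},{q2,q3}} {{q1,q6},{q1,q5,q6}} {{q1,q7},{q1,q4,q7}}
  W15: {{q2},{q2,q3}} {{q1,q7},{q1,q4,q7}}
  W23: {{q3},{q2,q3}} {{q6},{q1,q5},{q1,q6},{q4,q6},{q5,q6},{q6,q7},{q1,q5,q6},{q4,q6,q7}} {{q1,q4},{q1,q4,q7}}
  W24: {{q6},{q1,q6},{q4,q6},{q4,q7},{q5,q6},{q6,q7},{q1,q4,q7},{q1,q5,q6},{q4,q6,q7}} {{q2,q3}}
  W25: {{q2,q3}} {{q4,q7},{q6,q7},{q1,q4,q7},{q4,q6,q7}}
  W34: {{q6},{q1,q6},{q4,q6},{q5,q6},{q6,q7},{q1,q5,q6},{q4,q6,q7}} {{q1,q7},{q1,q4,q7}} {{q2,q3}}
  W35: {{q1,q7},{q1,q4,q7}} {{q2,q3}} {{q6,q7},{q4,q6,q7}}
  W45: {{q2},{q2,q3}} {{q7},{q1,q7},{q4,q7},{q6,q7},{q1,q4,q7},{q4,q6,q7}}
  W123: {{q1,q4},{q1,q4,q7}} {{q1,q5},{q1,q6},{q1,q5,q6}} {{q2,q3}}
  W124: {{q1,q6},{q1,q5,q6}} {{q2,q3}} {{q1,q4,q7}}
  W125: {{q2,q3}} {{q1,q4,q7}}
  W134: {{q1,q6},{q1,q5,q6}} {{q1,q7},{q1,q4,q7}} {{q2,q3}}
  W135: {{q1,q7},{q1,q4,q7}} {{q2,q3}}
  W145: {{q2},{q2,q3}} {{q1,q7},{q1,q4,q7}}
  W234: {{q6},{q1,q6},{q4,q6},{q5,q6},{q6,q7},{q1,q5,q6},{q4,q6,q7}} {{q2,q3}} {{q1,q4,q7}}
  W235: {{q2,q3}} {{q6,q7},{q4,q6,q7}} {{q1,q4,q7}}
  W245: {{q2,q3}} {{q4,q7},{q6,q7},{q1,q4,q7},{q4,q6,q7}}
  W345: {{q1,q7},{q1,q4,q7}} {{q2,q3}} {{q6,q7},{q4,q6,q7}}
  W1234: {{q1,q6},{q1,q5,q6}} {{q2,q3}} {{q1,q4,q7}}
  W1235: {{q2,q3}} {{q1,q4,q7}}
  W1245: {{q2,q3}} {{q1,q4,q7}}
  W1345: {{q1,q7},{q1,q4,q7}} {{q2,q3}}
  W2345: {{q2,q3}} {{q6,q7},{q4,q6,q7}} {{q1,q4,q7}}
  W12345: {{q2,q3}} {{q1,q4,q7}}
C dims 10,25,26,12; δ0: rk 8, SNF 1^8; δ1: rk 16, SNF 1^16; δ2: rk 10, SNF 1^10
degree 0: 10−8−0 = 2 → Ȟ^0 ≅ Z^2
degree 1: 25−16−8 = 1 → Ȟ^1 ≅ Z
degree 2: 26−10−16 = 0 → Ȟ^2 ≅ 0

Ȟ^0 = Z^2,  Ȟ^1 = Z,  Ȟ^2 = 0


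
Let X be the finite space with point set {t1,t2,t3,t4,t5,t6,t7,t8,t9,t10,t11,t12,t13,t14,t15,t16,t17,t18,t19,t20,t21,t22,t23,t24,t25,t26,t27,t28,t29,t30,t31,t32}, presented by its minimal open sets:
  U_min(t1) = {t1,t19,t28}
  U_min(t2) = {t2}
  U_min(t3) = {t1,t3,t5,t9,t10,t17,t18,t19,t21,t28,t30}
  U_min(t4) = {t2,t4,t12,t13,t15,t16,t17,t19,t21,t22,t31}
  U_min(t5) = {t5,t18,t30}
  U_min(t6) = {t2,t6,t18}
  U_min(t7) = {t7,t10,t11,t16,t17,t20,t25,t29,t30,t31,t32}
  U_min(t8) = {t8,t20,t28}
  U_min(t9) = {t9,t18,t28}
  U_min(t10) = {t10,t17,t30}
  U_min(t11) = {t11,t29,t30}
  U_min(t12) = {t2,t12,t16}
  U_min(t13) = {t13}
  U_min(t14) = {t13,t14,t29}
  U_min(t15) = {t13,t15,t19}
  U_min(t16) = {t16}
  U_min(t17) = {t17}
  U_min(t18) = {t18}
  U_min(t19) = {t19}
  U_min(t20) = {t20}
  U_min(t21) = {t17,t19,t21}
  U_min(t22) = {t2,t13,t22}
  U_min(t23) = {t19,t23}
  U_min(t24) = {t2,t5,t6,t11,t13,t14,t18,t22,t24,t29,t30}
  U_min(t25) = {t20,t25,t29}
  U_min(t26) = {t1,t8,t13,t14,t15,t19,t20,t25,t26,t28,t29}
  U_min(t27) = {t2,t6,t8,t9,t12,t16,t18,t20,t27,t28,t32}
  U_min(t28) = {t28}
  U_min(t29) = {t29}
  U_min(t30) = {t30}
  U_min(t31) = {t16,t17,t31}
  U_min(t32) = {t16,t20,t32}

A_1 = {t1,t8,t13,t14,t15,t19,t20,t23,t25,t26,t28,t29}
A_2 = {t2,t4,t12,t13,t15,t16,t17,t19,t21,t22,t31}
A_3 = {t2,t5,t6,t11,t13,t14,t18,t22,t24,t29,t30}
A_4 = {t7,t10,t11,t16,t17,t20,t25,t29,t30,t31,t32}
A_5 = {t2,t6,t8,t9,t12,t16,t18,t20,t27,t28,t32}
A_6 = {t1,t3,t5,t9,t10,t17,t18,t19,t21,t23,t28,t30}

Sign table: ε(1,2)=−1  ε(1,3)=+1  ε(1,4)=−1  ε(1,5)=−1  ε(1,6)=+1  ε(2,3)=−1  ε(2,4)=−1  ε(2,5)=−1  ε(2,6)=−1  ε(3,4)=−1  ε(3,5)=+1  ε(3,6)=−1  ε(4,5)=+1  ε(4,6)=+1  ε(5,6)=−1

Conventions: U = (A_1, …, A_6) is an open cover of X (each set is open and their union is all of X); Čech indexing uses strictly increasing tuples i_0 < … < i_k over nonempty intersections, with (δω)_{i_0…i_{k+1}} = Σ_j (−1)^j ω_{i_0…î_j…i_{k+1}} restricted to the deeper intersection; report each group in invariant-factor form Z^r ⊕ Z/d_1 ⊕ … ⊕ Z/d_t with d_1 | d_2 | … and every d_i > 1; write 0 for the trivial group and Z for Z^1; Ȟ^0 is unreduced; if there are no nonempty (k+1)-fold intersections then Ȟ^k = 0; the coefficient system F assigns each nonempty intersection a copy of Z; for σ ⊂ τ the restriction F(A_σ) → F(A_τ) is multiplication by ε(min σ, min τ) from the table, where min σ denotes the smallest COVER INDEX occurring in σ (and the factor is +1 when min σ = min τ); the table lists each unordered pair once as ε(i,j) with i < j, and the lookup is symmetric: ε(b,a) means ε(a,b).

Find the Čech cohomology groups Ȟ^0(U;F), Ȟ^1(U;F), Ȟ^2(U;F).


nonempty overlaps:
  A12={t13,t15,t19} A13={t13,t14,t29} A14={t20,t25,t29} A15={t8,t20,t28} A16={t1,t19,t23,t28} A23={t2,t13,t22} A24={t16,t17,t31} A25={t2,t12,t16} A26={t17,t19,t21} A34={t11,t29,t30} A35={t2,t6,t18} A36={t5,t18,t30} A45={t16,t20,t32} A46={t10,t17,t30} A56={t9,t18,t28}
  A123={t13} A126={t19} A134={t29} A145={t20} A156={t28} A235={t2} A245={t16} A246={t17} A346={t30} A356={t18}
C dims 6,15,10; δ0: rk 6, SNF 1^5·2; δ1: rk 9, SNF 1^9
degree 0: 6−6−0 = 0 → Ȟ^0 ≅ 0
degree 1: 15−9−6 = 0 plus torsion [2] → Ȟ^1 ≅ Z/2
degree 2: 10−0−9 = 1 → Ȟ^2 ≅ Z

Ȟ^0 ≅ 0, Ȟ^1 ≅ Z/2, Ȟ^2 ≅ Z
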